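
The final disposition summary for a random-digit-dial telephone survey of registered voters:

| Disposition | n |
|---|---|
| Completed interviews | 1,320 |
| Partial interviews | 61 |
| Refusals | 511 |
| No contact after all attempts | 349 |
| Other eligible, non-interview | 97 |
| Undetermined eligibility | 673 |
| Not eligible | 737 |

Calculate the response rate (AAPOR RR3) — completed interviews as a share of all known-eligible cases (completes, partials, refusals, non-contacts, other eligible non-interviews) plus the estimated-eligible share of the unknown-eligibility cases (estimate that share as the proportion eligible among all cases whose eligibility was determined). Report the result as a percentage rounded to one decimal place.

46.3%

Num = 1320
Eligible (known) = 1320 + 61 + 511 + 349 + 97 = 2338
e = 2338 / (2338 + 737) = 2338 / 3075 = 0.7603
e × U = 0.7603 × 673 = 511.68
Denom = 2338 + 511.68 = 2849.68
RR3 = 1320 / 2849.68 = 0.4632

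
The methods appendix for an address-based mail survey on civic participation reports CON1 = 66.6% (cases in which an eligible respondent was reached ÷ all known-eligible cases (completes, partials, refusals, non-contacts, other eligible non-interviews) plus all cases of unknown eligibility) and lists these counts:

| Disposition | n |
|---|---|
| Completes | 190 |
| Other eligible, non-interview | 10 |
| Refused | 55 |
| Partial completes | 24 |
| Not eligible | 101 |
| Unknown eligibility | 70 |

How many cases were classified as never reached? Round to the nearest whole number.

70

Num = 190 + 24 + 55 + 10 = 279
CON1 = 279 / D = 0.666
D = 279 / 0.666 = 418.9
Rest of base = 349
never reached = 418.9 − 349 ≈ 70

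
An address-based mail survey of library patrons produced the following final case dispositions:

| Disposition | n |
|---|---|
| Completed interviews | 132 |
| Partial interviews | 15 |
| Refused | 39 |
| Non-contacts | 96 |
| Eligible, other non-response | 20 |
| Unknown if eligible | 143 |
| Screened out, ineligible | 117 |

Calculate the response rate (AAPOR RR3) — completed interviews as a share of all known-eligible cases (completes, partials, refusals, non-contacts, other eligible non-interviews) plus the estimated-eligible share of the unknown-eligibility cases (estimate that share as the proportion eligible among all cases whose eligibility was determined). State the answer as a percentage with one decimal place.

Num = 132
Known eligible = 132 + 15 + 39 + 96 + 20 = 302
e = 302 / (302 + 117) = 302 / 419 = 0.7208
Estimated eligible among unknowns = 0.7208 × 143 = 103.07
Base = 302 + 103.07 = 405.07
RR3 = 132 / 405.07 = 0.3259

32.6%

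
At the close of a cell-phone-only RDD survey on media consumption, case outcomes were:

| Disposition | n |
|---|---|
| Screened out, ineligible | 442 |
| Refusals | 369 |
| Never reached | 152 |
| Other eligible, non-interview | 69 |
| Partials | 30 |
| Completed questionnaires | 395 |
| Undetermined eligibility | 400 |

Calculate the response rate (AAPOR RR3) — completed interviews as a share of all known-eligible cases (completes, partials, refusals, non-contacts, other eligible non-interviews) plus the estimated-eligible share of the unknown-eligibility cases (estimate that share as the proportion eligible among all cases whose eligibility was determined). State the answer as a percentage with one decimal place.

30.5%

Top: 395
Known eligible: 395 + 30 + 369 + 152 + 69 = 1015
e = 1015 / (1015 + 442) = 1015 / 1457 = 0.6966
Eligible share of unknowns: 0.6966 × 400 = 278.64
Denominator: 1015 + 278.64 = 1293.64
RR3 = 395 / 1293.64 = 0.3053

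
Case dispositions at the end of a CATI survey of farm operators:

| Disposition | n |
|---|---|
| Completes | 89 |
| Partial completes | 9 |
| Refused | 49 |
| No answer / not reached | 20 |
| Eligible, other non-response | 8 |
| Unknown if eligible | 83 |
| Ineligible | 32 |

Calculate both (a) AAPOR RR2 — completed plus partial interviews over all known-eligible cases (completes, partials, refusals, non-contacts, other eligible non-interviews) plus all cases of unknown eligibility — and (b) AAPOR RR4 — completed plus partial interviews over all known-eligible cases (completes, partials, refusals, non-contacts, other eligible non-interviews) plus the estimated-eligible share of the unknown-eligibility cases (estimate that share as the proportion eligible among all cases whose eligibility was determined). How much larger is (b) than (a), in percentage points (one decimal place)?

2.0

Num → 89 + 9 = 98
Denom → 89 + 9 + 49 + 20 + 8 + 83 = 258
RR2 = 98 / 258 = 0.3798
Determined eligible → 89 + 9 + 49 + 20 + 8 = 175
e = 175 / (175 + 32) = 175 / 207 = 0.8454
Estimated eligible among unknowns → 0.8454 × 83 = 70.17
Denom → 175 + 70.17 = 245.17
RR4 = 98 / 245.17 = 0.3997
Difference = 39.97 − 37.98 = 1.99 percentage points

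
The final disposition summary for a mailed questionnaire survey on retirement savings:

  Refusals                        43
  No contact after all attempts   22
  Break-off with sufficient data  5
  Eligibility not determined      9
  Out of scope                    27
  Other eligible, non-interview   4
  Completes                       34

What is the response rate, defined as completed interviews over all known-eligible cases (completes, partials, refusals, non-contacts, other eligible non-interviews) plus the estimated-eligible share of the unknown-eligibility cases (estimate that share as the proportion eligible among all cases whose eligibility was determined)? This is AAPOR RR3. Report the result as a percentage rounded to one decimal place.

Numerator: 34
Determined eligible: 34 + 5 + 43 + 22 + 4 = 108
e = 108 / (108 + 27) = 108 / 135 = 0.8000
Eligible share of unknowns: 0.8000 × 9 = 7.20
Denom: 108 + 7.20 = 115.20
RR3 = 34 / 115.20 = 0.2951

29.5%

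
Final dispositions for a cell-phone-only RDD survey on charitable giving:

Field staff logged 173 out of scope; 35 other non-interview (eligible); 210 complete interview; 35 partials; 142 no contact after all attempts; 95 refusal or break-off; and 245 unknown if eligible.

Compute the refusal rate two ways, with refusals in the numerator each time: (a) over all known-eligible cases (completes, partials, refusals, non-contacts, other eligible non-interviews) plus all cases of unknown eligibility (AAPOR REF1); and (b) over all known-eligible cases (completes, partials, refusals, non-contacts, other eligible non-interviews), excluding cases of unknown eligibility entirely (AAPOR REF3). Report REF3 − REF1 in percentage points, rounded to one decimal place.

Top: 95
Denominator: 210 + 35 + 95 + 142 + 35 + 245 = 762
REF1 = 95 / 762 = 0.1247
Denominator: 210 + 35 + 95 + 142 + 35 = 517
REF3 = 95 / 517 = 0.1838
Difference = 18.38 − 12.47 = 5.91 percentage points

5.9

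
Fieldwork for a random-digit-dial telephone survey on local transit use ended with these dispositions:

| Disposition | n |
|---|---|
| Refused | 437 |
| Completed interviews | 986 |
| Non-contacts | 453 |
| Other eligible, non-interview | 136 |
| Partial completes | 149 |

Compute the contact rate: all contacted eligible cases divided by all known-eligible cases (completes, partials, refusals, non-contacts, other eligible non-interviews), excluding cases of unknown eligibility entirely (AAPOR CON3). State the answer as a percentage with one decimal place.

Num = 986 + 149 + 437 + 136 = 1708
Base = 986 + 149 + 437 + 453 + 136 = 2161
CON3 = 1708 / 2161 = 0.7904

79.0%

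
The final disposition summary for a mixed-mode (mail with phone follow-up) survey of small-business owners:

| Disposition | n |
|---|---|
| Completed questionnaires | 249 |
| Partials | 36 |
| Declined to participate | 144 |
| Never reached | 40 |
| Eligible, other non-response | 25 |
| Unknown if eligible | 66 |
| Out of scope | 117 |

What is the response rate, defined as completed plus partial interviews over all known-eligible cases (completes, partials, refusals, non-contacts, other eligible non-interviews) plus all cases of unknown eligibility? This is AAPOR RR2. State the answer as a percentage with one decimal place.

Num: 249 + 36 = 285
Denominator: 249 + 36 + 144 + 40 + 25 + 66 = 560
RR2 = 285 / 560 = 0.5089

50.9%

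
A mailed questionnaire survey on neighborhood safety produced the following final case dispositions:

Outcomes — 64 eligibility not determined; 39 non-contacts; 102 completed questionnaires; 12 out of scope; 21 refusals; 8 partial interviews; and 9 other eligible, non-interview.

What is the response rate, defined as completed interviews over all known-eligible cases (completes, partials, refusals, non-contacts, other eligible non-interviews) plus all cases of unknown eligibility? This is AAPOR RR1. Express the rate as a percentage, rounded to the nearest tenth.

Numerator → 102
Base → 102 + 8 + 21 + 39 + 9 + 64 = 243
RR1 = 102 / 243 = 0.4198

42.0%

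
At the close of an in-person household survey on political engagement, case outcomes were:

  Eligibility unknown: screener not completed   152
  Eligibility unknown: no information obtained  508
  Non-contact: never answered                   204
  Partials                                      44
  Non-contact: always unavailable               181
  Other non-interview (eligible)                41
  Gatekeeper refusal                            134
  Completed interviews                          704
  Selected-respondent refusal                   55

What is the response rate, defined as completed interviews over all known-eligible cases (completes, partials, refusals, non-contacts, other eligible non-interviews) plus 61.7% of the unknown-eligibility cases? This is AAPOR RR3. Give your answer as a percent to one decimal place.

39.8%

Refused = 134 + 55 = 189
No answer / not reached = 204 + 181 = 385
Unknown if eligible = 152 + 508 = 660
Top: 704
Known eligible: 704 + 44 + 189 + 385 + 41 = 1363
Estimated eligible among unknowns: 0.6170 × 660 = 407.22
Base: 1363 + 407.22 = 1770.22
RR3 = 704 / 1770.22 = 0.3977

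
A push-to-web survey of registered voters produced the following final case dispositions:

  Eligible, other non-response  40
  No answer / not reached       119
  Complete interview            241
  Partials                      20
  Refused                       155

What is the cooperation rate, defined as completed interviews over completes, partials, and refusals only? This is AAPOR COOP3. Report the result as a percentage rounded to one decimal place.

57.9%

Numerator: 241
Denom: 241 + 20 + 155 = 416
COOP3 = 241 / 416 = 0.5793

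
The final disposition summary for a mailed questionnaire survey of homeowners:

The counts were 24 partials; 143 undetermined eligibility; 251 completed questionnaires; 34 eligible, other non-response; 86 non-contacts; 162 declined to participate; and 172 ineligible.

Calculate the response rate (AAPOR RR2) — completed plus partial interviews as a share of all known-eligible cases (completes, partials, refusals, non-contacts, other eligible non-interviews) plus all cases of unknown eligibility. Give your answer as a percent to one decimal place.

39.3%

Top = 251 + 24 = 275
Denom = 251 + 24 + 162 + 86 + 34 + 143 = 700
RR2 = 275 / 700 = 0.3929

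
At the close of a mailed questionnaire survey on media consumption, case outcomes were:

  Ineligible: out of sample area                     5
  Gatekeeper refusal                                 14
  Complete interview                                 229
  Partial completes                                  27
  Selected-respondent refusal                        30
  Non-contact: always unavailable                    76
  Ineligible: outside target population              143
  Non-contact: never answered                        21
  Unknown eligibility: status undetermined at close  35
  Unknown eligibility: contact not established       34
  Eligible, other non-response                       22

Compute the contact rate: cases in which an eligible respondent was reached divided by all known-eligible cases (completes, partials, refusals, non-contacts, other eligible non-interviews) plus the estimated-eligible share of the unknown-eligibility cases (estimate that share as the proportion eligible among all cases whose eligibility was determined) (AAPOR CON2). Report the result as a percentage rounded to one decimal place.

Refused = 14 + 30 = 44
Non-contacts = 21 + 76 = 97
Unknown if eligible = 34 + 35 = 69
Out of scope = 143 + 5 = 148
Top = 229 + 27 + 44 + 22 = 322
Determined eligible = 229 + 27 + 44 + 97 + 22 = 419
e = 419 / (419 + 148) = 419 / 567 = 0.7390
e × U = 0.7390 × 69 = 50.99
Denom = 419 + 50.99 = 469.99
CON2 = 322 / 469.99 = 0.6851

68.5%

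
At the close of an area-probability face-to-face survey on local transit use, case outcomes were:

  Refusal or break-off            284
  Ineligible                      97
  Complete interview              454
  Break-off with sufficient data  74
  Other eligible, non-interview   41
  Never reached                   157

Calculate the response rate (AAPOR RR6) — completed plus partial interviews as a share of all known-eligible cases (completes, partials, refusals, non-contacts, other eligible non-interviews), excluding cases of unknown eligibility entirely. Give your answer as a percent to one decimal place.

52.3%

Top = 454 + 74 = 528
Denominator = 454 + 74 + 284 + 157 + 41 = 1010
RR6 = 528 / 1010 = 0.5228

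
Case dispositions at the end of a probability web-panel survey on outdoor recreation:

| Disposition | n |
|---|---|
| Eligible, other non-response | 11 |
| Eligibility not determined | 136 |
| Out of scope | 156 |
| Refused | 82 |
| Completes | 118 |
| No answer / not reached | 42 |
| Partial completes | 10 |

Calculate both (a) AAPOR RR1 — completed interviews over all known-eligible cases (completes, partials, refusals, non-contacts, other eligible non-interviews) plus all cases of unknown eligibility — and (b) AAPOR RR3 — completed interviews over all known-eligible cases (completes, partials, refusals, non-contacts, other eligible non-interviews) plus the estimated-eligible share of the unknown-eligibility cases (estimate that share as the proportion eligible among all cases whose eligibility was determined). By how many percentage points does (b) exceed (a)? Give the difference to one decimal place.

Top = 118
Denom = 118 + 10 + 82 + 42 + 11 + 136 = 399
RR1 = 118 / 399 = 0.2957
Eligible (known) = 118 + 10 + 82 + 42 + 11 = 263
e = 263 / (263 + 156) = 263 / 419 = 0.6277
e × U = 0.6277 × 136 = 85.37
Denom = 263 + 85.37 = 348.37
RR3 = 118 / 348.37 = 0.3387
Difference = 33.87 − 29.57 = 4.30 percentage points

4.3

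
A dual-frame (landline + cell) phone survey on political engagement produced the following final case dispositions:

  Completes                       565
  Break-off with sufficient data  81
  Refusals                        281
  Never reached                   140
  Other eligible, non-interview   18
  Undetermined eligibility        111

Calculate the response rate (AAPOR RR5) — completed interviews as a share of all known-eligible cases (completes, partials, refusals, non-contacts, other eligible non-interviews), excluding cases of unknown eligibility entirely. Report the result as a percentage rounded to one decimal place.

Num = 565
Denom = 565 + 81 + 281 + 140 + 18 = 1085
RR5 = 565 / 1085 = 0.5207

52.1%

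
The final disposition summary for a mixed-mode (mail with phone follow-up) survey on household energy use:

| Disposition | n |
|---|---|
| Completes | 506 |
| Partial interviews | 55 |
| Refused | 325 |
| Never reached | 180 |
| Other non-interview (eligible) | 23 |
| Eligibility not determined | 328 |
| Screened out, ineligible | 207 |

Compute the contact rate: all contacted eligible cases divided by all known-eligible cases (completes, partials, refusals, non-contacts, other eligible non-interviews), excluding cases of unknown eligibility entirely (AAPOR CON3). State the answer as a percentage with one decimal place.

Num → 506 + 55 + 325 + 23 = 909
Denom → 506 + 55 + 325 + 180 + 23 = 1089
CON3 = 909 / 1089 = 0.8347

83.5%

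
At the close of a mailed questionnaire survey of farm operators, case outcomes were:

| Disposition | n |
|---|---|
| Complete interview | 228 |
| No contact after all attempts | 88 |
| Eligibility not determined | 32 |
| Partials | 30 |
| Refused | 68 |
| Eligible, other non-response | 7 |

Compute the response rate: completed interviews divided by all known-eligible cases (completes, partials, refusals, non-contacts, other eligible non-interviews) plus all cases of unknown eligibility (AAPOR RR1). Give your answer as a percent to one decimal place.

Numerator → 228
Base → 228 + 30 + 68 + 88 + 7 + 32 = 453
RR1 = 228 / 453 = 0.5033

50.3%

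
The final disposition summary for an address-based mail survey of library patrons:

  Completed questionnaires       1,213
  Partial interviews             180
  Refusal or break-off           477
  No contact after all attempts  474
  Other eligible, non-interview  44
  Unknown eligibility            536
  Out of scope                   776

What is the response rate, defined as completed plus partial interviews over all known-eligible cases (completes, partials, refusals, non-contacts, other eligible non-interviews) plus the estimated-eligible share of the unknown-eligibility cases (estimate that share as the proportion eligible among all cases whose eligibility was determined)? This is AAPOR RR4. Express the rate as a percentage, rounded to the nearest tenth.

49.9%

Num → 1213 + 180 = 1393
Determined eligible → 1213 + 180 + 477 + 474 + 44 = 2388
e = 2388 / (2388 + 776) = 2388 / 3164 = 0.7547
Estimated eligible among unknowns → 0.7547 × 536 = 404.52
Base → 2388 + 404.52 = 2792.52
RR4 = 1393 / 2792.52 = 0.4988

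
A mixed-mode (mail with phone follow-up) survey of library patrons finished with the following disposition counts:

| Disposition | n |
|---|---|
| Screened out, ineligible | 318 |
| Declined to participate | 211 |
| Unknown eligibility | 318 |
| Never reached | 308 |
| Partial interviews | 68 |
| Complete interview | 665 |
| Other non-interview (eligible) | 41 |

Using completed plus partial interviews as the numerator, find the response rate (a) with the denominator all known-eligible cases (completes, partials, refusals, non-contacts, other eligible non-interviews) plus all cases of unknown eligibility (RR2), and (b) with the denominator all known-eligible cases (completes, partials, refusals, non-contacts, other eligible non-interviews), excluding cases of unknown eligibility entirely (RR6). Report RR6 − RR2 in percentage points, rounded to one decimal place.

Top: 665 + 68 = 733
Denominator: 665 + 68 + 211 + 308 + 41 + 318 = 1611
RR2 = 733 / 1611 = 0.4550
Denominator: 665 + 68 + 211 + 308 + 41 = 1293
RR6 = 733 / 1293 = 0.5669
Difference = 56.69 − 45.50 = 11.19 percentage points

11.2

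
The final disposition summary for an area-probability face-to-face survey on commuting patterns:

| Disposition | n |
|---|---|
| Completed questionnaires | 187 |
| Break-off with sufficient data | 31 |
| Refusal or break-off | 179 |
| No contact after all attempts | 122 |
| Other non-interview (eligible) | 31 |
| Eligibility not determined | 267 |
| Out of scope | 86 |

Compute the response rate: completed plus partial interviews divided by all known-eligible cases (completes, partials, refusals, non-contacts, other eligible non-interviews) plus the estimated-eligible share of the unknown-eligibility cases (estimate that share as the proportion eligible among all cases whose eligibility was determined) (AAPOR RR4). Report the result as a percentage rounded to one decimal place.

27.9%

Num → 187 + 31 = 218
Eligible (known) → 187 + 31 + 179 + 122 + 31 = 550
e = 550 / (550 + 86) = 550 / 636 = 0.8648
Eligible share of unknowns → 0.8648 × 267 = 230.90
Denominator → 550 + 230.90 = 780.90
RR4 = 218 / 780.90 = 0.2792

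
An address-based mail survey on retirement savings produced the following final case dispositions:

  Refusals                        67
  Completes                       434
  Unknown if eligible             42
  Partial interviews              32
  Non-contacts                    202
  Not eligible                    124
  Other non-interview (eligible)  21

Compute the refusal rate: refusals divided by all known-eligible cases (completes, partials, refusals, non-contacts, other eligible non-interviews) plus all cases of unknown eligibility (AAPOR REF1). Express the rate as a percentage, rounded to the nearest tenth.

Numerator: 67
Denominator: 434 + 32 + 67 + 202 + 21 + 42 = 798
REF1 = 67 / 798 = 0.0840

8.4%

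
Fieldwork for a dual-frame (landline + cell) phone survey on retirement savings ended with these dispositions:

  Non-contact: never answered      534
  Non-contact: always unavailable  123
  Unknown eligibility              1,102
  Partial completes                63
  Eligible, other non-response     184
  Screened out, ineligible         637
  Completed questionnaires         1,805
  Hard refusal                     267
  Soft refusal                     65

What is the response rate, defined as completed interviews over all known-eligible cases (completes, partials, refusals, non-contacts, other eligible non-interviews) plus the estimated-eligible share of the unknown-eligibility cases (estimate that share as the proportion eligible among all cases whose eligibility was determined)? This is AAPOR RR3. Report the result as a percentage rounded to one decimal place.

Refused = 267 + 65 = 332
No answer / not reached = 534 + 123 = 657
Top → 1805
Known eligible → 1805 + 63 + 332 + 657 + 184 = 3041
e = 3041 / (3041 + 637) = 3041 / 3678 = 0.8268
Eligible share of unknowns → 0.8268 × 1102 = 911.13
Denominator → 3041 + 911.13 = 3952.13
RR3 = 1805 / 3952.13 = 0.4567

45.7%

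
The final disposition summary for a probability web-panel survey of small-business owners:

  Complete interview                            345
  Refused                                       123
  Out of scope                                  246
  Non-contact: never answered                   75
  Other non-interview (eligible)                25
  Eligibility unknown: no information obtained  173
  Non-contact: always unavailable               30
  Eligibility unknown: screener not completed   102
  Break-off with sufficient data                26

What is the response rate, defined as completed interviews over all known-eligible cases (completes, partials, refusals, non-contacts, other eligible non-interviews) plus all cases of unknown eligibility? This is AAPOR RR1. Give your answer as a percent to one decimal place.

38.4%

Never reached = 75 + 30 = 105
Unknown if eligible = 102 + 173 = 275
Num = 345
Denom = 345 + 26 + 123 + 105 + 25 + 275 = 899
RR1 = 345 / 899 = 0.3838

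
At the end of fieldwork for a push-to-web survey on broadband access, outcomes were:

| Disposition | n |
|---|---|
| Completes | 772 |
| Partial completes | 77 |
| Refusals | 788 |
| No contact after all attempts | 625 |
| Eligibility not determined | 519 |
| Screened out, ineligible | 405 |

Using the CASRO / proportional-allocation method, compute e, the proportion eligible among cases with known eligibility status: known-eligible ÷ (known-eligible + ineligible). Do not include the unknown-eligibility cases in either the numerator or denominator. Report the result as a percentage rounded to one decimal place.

Determined eligible = 772 + 77 + 788 + 625 = 2262
e = 2262 / (2262 + 405) = 2262 / 2667 = 0.8481

84.8%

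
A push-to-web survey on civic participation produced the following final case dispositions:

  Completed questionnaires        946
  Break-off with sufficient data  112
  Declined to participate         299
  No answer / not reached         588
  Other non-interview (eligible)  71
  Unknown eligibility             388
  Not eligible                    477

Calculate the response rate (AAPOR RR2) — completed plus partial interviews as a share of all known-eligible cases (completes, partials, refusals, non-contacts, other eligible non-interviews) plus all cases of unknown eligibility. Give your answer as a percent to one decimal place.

Num: 946 + 112 = 1058
Base: 946 + 112 + 299 + 588 + 71 + 388 = 2404
RR2 = 1058 / 2404 = 0.4401

44.0%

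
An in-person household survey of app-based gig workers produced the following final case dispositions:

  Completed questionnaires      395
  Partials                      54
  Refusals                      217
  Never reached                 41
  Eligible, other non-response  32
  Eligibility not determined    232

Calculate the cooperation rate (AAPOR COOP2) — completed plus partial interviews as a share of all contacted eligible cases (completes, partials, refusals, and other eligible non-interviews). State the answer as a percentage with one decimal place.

Top → 395 + 54 = 449
Denom → 395 + 54 + 217 + 32 = 698
COOP2 = 449 / 698 = 0.6433

64.3%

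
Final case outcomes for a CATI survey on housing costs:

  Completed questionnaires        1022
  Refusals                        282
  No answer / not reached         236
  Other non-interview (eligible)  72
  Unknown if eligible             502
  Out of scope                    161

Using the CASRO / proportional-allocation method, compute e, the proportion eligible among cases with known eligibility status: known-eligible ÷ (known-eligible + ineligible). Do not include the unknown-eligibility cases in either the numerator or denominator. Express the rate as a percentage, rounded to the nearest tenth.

90.9%

Known eligible = 1022 + 282 + 236 + 72 = 1612
e = 1612 / (1612 + 161) = 1612 / 1773 = 0.9092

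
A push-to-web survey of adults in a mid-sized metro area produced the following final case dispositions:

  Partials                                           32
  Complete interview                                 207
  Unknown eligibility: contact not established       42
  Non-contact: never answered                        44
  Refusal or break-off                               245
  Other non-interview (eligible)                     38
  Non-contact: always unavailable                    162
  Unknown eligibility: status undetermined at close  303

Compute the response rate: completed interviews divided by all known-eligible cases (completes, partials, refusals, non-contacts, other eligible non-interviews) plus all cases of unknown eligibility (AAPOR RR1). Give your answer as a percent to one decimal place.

19.3%

Never reached = 44 + 162 = 206
Unknown eligibility = 42 + 303 = 345
Numerator = 207
Denominator = 207 + 32 + 245 + 206 + 38 + 345 = 1073
RR1 = 207 / 1073 = 0.1929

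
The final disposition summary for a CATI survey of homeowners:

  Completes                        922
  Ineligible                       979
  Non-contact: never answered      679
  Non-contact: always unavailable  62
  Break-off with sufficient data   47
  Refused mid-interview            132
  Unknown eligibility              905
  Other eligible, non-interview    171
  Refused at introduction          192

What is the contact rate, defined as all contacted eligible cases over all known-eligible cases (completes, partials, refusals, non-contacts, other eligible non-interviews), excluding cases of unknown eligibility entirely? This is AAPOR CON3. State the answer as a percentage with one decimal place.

66.4%

Declined to participate = 192 + 132 = 324
No contact after all attempts = 679 + 62 = 741
Numerator: 922 + 47 + 324 + 171 = 1464
Denom: 922 + 47 + 324 + 741 + 171 = 2205
CON3 = 1464 / 2205 = 0.6639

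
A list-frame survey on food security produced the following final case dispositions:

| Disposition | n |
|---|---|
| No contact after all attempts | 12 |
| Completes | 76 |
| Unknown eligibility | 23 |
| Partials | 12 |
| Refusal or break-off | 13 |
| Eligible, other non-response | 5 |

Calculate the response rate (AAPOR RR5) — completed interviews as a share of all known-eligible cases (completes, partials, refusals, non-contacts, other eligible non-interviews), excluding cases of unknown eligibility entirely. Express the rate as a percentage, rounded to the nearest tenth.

64.4%

Numerator = 76
Base = 76 + 12 + 13 + 12 + 5 = 118
RR5 = 76 / 118 = 0.6441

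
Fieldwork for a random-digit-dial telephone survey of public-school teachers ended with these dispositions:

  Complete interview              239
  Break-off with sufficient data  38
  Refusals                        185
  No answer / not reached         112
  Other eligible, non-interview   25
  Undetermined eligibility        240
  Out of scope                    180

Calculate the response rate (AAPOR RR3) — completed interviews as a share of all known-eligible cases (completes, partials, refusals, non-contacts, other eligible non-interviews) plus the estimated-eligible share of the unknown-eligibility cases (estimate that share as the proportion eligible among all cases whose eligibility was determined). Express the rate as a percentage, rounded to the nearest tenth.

30.5%

Numerator = 239
Determined eligible = 239 + 38 + 185 + 112 + 25 = 599
e = 599 / (599 + 180) = 599 / 779 = 0.7689
Eligible share of unknowns = 0.7689 × 240 = 184.54
Denominator = 599 + 184.54 = 783.54
RR3 = 239 / 783.54 = 0.3050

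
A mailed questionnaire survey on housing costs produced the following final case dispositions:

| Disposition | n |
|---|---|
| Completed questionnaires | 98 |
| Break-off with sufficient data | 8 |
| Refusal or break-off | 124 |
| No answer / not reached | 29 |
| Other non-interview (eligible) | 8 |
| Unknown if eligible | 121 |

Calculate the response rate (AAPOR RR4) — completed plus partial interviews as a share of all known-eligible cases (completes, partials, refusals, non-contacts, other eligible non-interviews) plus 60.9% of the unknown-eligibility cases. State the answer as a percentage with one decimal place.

31.1%

Top → 98 + 8 = 106
Known eligible → 98 + 8 + 124 + 29 + 8 = 267
e × U → 0.6090 × 121 = 73.69
Denominator → 267 + 73.69 = 340.69
RR4 = 106 / 340.69 = 0.3111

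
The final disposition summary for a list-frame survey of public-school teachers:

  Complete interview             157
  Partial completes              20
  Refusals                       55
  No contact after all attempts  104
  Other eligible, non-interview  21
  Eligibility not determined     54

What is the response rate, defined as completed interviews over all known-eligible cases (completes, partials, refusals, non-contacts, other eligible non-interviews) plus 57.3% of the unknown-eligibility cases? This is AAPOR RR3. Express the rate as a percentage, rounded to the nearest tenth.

40.5%

Numerator: 157
Known eligible: 157 + 20 + 55 + 104 + 21 = 357
Eligible share of unknowns: 0.5730 × 54 = 30.94
Denom: 357 + 30.94 = 387.94
RR3 = 157 / 387.94 = 0.4047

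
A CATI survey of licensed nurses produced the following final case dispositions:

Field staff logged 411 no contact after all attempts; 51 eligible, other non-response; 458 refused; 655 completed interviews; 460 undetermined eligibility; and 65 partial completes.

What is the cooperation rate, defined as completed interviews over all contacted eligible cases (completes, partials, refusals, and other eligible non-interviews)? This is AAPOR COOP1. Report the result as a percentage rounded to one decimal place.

Numerator → 655
Denom → 655 + 65 + 458 + 51 = 1229
COOP1 = 655 / 1229 = 0.5330

53.3%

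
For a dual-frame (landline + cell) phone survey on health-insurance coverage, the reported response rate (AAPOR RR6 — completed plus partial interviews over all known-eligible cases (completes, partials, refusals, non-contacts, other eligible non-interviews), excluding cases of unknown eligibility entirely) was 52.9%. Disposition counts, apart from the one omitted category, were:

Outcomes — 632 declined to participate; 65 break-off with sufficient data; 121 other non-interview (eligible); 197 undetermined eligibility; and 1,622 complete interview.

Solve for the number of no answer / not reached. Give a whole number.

Num = 1622 + 65 = 1687
RR6 = 1687 / D = 0.529
D = 1687 / 0.529 = 3189.0
Other denominator terms total 2440
no answer / not reached = 3189.0 − 2440 ≈ 749

749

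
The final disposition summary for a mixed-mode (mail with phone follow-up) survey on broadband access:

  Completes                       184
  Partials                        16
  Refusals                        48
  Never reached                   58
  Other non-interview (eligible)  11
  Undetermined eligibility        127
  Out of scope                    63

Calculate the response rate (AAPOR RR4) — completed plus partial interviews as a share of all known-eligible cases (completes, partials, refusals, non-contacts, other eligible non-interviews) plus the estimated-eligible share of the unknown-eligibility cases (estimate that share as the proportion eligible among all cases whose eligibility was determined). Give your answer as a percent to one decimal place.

Num: 184 + 16 = 200
Determined eligible: 184 + 16 + 48 + 58 + 11 = 317
e = 317 / (317 + 63) = 317 / 380 = 0.8342
Eligible share of unknowns: 0.8342 × 127 = 105.94
Denominator: 317 + 105.94 = 422.94
RR4 = 200 / 422.94 = 0.4729

47.3%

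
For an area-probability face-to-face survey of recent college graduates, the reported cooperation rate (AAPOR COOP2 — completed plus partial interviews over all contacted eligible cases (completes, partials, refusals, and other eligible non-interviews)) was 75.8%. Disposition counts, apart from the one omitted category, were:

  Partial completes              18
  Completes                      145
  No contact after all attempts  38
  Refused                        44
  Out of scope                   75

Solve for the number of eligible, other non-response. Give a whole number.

8

Top = 145 + 18 = 163
COOP2 = 163 / D = 0.758
D = 163 / 0.758 = 215.0
Rest of base = 207
eligible, other non-response = 215.0 − 207 ≈ 8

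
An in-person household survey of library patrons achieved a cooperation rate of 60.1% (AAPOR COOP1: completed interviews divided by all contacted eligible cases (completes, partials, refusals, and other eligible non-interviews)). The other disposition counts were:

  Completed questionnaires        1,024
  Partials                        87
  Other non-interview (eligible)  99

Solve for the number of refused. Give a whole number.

494

COOP1 = 1024 / D = 0.601
D = 1024 / 0.601 = 1703.8
Remaining denominator categories sum to 1210
refused = 1703.8 − 1210 ≈ 494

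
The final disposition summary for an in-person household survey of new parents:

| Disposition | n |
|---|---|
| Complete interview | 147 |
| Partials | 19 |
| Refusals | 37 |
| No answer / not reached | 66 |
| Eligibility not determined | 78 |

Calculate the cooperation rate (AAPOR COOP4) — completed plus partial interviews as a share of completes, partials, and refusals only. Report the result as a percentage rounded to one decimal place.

81.8%

Top: 147 + 19 = 166
Denom: 147 + 19 + 37 = 203
COOP4 = 166 / 203 = 0.8177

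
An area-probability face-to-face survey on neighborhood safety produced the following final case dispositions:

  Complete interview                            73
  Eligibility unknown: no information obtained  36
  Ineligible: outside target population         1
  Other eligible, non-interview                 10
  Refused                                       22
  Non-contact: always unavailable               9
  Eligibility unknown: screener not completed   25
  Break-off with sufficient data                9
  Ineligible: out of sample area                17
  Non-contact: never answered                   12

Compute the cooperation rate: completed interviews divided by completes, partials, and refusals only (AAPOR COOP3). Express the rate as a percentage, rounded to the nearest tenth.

No contact after all attempts = 12 + 9 = 21
Unknown if eligible = 25 + 36 = 61
Ineligible = 1 + 17 = 18
Top → 73
Denominator → 73 + 9 + 22 = 104
COOP3 = 73 / 104 = 0.7019

70.2%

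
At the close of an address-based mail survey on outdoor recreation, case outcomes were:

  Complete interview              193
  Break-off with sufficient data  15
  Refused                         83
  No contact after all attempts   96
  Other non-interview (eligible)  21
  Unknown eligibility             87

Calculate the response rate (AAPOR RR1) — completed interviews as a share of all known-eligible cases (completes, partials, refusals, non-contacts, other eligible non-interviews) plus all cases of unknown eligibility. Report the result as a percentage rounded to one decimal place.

39.0%

Numerator: 193
Base: 193 + 15 + 83 + 96 + 21 + 87 = 495
RR1 = 193 / 495 = 0.3899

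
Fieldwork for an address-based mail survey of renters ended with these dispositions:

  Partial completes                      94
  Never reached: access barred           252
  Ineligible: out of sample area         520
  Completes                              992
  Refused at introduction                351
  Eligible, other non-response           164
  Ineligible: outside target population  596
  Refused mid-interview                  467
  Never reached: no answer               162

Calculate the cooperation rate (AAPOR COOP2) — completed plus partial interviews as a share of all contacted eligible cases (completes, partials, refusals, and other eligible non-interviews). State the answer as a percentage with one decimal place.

52.5%

Refusals = 351 + 467 = 818
Non-contacts = 162 + 252 = 414
Ineligible = 596 + 520 = 1116
Num = 992 + 94 = 1086
Denom = 992 + 94 + 818 + 164 = 2068
COOP2 = 1086 / 2068 = 0.5251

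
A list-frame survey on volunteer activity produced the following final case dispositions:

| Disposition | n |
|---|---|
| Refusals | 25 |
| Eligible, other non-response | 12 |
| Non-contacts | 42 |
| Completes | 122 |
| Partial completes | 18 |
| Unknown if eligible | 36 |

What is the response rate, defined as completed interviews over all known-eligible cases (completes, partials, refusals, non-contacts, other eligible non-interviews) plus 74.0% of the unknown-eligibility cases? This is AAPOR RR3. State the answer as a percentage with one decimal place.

49.7%

Num: 122
Eligible (known): 122 + 18 + 25 + 42 + 12 = 219
Estimated eligible among unknowns: 0.7400 × 36 = 26.64
Base: 219 + 26.64 = 245.64
RR3 = 122 / 245.64 = 0.4967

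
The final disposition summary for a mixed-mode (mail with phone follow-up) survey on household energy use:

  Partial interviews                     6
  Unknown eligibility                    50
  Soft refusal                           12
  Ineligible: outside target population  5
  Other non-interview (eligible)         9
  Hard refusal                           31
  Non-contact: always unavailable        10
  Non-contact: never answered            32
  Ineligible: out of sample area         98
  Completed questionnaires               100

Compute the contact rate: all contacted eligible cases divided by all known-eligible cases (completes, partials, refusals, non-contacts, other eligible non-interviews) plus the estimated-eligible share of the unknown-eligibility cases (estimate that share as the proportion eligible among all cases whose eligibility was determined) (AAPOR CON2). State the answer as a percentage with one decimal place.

Declined to participate = 31 + 12 = 43
No answer / not reached = 32 + 10 = 42
Ineligible = 5 + 98 = 103
Top = 100 + 6 + 43 + 9 = 158
Eligible (known) = 100 + 6 + 43 + 42 + 9 = 200
e = 200 / (200 + 103) = 200 / 303 = 0.6601
e × U = 0.6601 × 50 = 33.01
Base = 200 + 33.01 = 233.01
CON2 = 158 / 233.01 = 0.6781

67.8%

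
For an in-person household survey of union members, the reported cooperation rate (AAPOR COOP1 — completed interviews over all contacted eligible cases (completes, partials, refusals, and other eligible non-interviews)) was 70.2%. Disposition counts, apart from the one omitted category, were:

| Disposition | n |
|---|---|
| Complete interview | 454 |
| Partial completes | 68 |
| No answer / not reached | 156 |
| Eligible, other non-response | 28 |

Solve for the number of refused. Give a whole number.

COOP1 = 454 / D = 0.702
D = 454 / 0.702 = 646.7
Remaining denominator categories sum to 550
refused = 646.7 − 550 ≈ 97

97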